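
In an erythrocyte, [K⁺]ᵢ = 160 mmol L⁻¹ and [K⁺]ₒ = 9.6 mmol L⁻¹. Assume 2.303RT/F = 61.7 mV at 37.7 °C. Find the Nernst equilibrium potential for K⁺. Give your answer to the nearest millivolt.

-75 mV

E = (61.7/z) · log₁₀([K⁺]_out/[K⁺]_in) with z = +1.
= (61.7/1) · log₁₀(9.6/160) = 61.70 · log₁₀(0.06)
= 61.70 · (-1.2218) = -75.39 mV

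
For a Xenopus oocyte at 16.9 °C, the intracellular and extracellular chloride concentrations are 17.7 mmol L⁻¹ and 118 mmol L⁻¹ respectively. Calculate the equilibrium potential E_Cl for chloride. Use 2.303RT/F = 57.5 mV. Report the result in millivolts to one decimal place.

E = (57.5/z) · log₁₀([Cl⁻]_out/[Cl⁻]_in) with z = -1.
For an anion, dividing by z = -1 reverses the sign.
= (57.5/-1) · log₁₀(118/17.7) = -57.50 · log₁₀(6.667)
= -57.50 · (0.8239) = -47.37 mV

-47.4 mV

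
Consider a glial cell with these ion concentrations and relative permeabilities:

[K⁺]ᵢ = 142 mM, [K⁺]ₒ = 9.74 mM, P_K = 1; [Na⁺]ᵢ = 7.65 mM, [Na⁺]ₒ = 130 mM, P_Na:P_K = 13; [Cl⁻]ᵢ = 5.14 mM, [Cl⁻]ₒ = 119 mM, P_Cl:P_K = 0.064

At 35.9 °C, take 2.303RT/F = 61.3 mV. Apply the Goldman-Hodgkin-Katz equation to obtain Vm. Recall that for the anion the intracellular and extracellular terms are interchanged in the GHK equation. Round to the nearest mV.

Vm = 61.3 · log₁₀[(Σ P·[cation]ₒ + Σ P·[anion]ᵢ) / (Σ P·[cation]ᵢ + Σ P·[anion]ₒ)]
Numerator = 1×9.74 + 13×130 + 0.064×5.14 = 1700
Denominator = 1×142 + 13×7.65 + 0.064×119 = 249.1
Vm = 61.3 · log₁₀(6.8258) = 61.3 × (0.8342) = 51.13 mV

51 mV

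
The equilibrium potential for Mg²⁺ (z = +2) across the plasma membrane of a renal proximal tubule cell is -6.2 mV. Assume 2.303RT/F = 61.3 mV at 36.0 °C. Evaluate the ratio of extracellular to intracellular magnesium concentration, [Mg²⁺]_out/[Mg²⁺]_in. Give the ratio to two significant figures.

log₁₀([out]/[in]) = E·z/(61.3) = -6.2 × 2 / 61.3 = -0.2023
[out]/[in] = 10^(-0.2023) = 0.6276

0.63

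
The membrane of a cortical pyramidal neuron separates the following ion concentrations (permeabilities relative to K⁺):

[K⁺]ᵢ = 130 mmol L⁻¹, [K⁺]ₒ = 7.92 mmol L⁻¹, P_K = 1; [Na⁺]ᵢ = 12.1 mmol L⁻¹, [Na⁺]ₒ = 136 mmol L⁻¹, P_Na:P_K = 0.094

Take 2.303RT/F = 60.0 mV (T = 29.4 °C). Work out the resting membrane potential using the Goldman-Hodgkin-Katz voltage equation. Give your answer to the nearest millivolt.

-48 mV

Vm = 60.0 · log₁₀[(Σ P·[cation]ₒ + Σ P·[anion]ᵢ) / (Σ P·[cation]ᵢ + Σ P·[anion]ₒ)]
Numerator = 1×7.92 + 0.094×136 = 20.7
Denominator = 1×130 + 0.094×12.1 = 131.1
Vm = 60.0 · log₁₀(0.15788) = 60.0 × (-0.8017) = -48.10 mV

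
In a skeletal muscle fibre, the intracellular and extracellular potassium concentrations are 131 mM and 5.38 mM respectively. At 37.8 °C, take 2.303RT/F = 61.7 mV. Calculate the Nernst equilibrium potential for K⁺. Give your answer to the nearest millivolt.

-86 mV

E = (61.7/z) · log₁₀([K⁺]_out/[K⁺]_in) with z = +1.
= (61.7/1) · log₁₀(5.38/131) = 61.70 · log₁₀(0.04107)
= 61.70 · (-1.3865) = -85.55 mV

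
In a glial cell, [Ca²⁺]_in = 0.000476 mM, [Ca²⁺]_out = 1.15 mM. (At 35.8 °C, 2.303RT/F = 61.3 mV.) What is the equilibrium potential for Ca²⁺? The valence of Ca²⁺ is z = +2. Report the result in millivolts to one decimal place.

103.7 mV

E = (61.3/z) · log₁₀([Ca²⁺]_out/[Ca²⁺]_in) with z = +2.
= (61.3/2) · log₁₀(1.15/0.000476) = 30.65 · log₁₀(2416)
= 30.65 · (3.3831) = 103.69 mV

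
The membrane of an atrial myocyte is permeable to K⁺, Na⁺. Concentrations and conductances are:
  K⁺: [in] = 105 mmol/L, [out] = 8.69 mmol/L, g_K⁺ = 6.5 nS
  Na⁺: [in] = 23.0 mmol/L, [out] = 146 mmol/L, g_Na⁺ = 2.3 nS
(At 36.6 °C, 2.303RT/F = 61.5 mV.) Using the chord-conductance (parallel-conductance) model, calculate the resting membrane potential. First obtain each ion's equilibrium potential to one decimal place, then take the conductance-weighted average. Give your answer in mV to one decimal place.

-36.3 mV

E_K⁺ = (61.5/1)·log₁₀(8.69/105) = -66.6 mV
E_Na⁺ = (61.5/1)·log₁₀(146/23.0) = 49.4 mV
Vm = (Σ gᵢEᵢ)/(Σ gᵢ) = (6.5·-66.6 + 2.3·49.4) / (6.5 + 2.3)
= -319.28 / 8.8 = -36.28 mV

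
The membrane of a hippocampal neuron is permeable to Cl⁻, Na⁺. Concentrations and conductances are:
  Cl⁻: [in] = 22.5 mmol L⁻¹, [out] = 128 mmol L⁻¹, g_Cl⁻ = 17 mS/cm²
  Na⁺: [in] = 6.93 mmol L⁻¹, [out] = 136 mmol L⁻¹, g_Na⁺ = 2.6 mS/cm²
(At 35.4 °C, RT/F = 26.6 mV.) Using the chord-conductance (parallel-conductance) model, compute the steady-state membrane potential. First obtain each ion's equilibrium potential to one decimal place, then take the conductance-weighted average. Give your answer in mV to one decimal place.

-29.6 mV

E_Cl⁻ = (26.6/-1)·ln(128/22.5) = -46.2 mV
E_Na⁺ = (26.6/1)·ln(136/6.93) = 79.2 mV
Vm = (Σ gᵢEᵢ)/(Σ gᵢ) = (17·-46.2 + 2.6·79.2) / (17 + 2.6)
= -579.48 / 19.6 = -29.57 mV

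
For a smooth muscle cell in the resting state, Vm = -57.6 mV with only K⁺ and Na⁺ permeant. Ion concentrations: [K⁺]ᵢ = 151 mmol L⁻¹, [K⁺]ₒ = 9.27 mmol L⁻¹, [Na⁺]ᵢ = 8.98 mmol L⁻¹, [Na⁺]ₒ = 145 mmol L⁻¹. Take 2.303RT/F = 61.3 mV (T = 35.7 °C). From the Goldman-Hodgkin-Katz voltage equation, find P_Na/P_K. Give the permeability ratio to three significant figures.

0.0561

Let α = P_Na/P_K. GHK: Vm = 61.3·log₁₀[(Kₒ + α·Naₒ)/(Kᵢ + α·Naᵢ)].
10^(Vm/61.3) = 10^(-57.6/61.3) = 0.11491
So 0.11491·(Kᵢ + α·Naᵢ) = Kₒ + α·Naₒ → α = (0.11491·151.0 − 9.27) / (145.0 − 0.11491·8.98)
α = (17.35 − 9.27) / (145.0 − 1.032) = 8.081/144 = 0.05613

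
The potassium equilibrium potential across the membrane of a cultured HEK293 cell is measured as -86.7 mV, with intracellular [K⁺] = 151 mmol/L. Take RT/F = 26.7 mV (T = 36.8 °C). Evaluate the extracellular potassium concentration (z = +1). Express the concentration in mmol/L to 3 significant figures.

Nernst: E = (26.7/1) · ln([out]/[in]), so ln([out]/[in]) = -86.7 × 1 / 26.7 = -3.2472.
[out]/[in] = e^(-3.2472) = 0.03888.
[out] = 0.03888 × 151 = 5.871 mmol/L.

5.87 mmol/L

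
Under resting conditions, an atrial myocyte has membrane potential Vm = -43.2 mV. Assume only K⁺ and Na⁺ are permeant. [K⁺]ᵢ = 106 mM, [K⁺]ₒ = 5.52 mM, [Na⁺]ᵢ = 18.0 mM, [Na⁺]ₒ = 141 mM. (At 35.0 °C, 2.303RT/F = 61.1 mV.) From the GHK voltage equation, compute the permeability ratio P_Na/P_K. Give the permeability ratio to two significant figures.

Let α = P_Na/P_K. GHK: Vm = 61.1·log₁₀[(Kₒ + α·Naₒ)/(Kᵢ + α·Naᵢ)].
10^(Vm/61.1) = 10^(-43.2/61.1) = 0.19632
So 0.19632·(Kᵢ + α·Naᵢ) = Kₒ + α·Naₒ → α = (0.19632·106.0 − 5.52) / (141.0 − 0.19632·18.0)
α = (20.81 − 5.52) / (141.0 − 3.534) = 15.29/137.5 = 0.1112

0.11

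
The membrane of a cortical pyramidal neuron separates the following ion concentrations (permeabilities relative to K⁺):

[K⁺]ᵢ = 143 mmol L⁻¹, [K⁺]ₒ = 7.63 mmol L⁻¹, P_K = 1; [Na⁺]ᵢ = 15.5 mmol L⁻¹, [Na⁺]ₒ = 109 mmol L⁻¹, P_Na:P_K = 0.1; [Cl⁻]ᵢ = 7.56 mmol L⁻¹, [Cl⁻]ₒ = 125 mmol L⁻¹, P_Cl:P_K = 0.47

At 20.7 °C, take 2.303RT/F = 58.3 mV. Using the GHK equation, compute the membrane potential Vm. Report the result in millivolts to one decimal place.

-56.2 mV

Vm = 58.3 · log₁₀[(Σ P·[cation]ₒ + Σ P·[anion]ᵢ) / (Σ P·[cation]ᵢ + Σ P·[anion]ₒ)]
Numerator = 1×7.63 + 0.1×109 + 0.47×7.56 = 22.08
Denominator = 1×143 + 0.1×15.5 + 0.47×125 = 203.3
Vm = 58.3 · log₁₀(0.10862) = 58.3 × (-0.9641) = -56.21 mV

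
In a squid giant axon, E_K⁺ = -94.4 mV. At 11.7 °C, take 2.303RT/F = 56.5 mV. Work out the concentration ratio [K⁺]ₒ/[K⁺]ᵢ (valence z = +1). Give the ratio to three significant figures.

log₁₀([out]/[in]) = E·z/(56.5) = -94.4 × 1 / 56.5 = -1.6708
[out]/[in] = 10^(-1.6708) = 0.02134

0.0213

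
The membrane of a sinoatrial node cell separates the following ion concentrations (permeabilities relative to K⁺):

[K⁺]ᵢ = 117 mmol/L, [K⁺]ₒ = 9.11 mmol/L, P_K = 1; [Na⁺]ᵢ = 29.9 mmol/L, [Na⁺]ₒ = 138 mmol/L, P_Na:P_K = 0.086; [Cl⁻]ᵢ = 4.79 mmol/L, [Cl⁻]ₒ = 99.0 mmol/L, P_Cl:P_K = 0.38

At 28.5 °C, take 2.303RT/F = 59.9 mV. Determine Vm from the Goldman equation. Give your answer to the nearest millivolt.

-50 mV

Vm = 59.9 · log₁₀[(Σ P·[cation]ₒ + Σ P·[anion]ᵢ) / (Σ P·[cation]ᵢ + Σ P·[anion]ₒ)]
Numerator = 1×9.11 + 0.086×138 + 0.38×4.79 = 22.8
Denominator = 1×117 + 0.086×29.9 + 0.38×99.0 = 157.2
Vm = 59.9 · log₁₀(0.14503) = 59.9 × (-0.8385) = -50.23 mV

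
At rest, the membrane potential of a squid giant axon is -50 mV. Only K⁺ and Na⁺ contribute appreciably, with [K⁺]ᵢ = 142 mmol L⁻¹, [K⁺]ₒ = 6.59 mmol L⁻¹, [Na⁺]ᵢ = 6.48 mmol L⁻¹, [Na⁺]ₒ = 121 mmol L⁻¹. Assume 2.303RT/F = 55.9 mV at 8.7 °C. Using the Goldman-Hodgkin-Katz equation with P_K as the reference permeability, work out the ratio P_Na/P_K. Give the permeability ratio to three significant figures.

0.0958

Let α = P_Na/P_K. GHK: Vm = 55.9·log₁₀[(Kₒ + α·Naₒ)/(Kᵢ + α·Naᵢ)].
10^(Vm/55.9) = 10^(-50.0/55.9) = 0.12751
So 0.12751·(Kᵢ + α·Naᵢ) = Kₒ + α·Naₒ → α = (0.12751·142.0 − 6.59) / (121.0 − 0.12751·6.48)
α = (18.11 − 6.59) / (121.0 − 0.8263) = 11.52/120.2 = 0.09583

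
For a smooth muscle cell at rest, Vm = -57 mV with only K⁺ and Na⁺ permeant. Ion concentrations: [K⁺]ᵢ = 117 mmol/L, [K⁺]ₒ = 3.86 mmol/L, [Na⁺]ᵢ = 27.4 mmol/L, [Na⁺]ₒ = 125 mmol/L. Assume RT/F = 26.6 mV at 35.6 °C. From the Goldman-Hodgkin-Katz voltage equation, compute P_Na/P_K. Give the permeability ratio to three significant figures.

Let α = P_Na/P_K. GHK: Vm = 26.6·ln[(Kₒ + α·Naₒ)/(Kᵢ + α·Naᵢ)].
e^(Vm/26.6) = e^(-57.0/26.6) = 0.11732
So 0.11732·(Kᵢ + α·Naᵢ) = Kₒ + α·Naₒ → α = (0.11732·117.0 − 3.86) / (125.0 − 0.11732·27.4)
α = (13.73 − 3.86) / (125.0 − 3.215) = 9.866/121.8 = 0.08101

0.0810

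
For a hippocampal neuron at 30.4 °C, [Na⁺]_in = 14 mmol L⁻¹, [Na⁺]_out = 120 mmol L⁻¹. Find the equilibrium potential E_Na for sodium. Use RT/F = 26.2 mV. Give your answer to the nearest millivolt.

56 mV

E = (26.2/z) · ln([Na⁺]_out/[Na⁺]_in) with z = +1.
= (26.2/1) · ln(120/14) = 26.20 · ln(8.571)
= 26.20 · (2.1484) = 56.29 mV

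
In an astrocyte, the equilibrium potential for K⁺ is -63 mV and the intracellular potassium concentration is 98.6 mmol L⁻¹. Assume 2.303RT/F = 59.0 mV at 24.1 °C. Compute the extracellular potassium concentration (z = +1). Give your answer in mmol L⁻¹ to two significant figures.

Nernst: E = (59.0/1) · log₁₀([out]/[in]), so log₁₀([out]/[in]) = -63.0 × 1 / 59.0 = -1.0678.
[out]/[in] = 10^(-1.0678) = 0.08555.
[out] = 0.08555 × 98.6 = 8.435 mmol L⁻¹.

8.4 mmol L⁻¹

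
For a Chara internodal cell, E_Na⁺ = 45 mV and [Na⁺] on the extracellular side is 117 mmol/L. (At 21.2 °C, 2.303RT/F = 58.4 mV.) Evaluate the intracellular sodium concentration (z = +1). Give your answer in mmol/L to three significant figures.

Nernst: E = (58.4/1) · log₁₀([out]/[in]), so log₁₀([out]/[in]) = 45.0 × 1 / 58.4 = 0.7705.
[out]/[in] = 10^(0.7705) = 5.896.
[in] = 117 / 5.896 = 19.84 mmol/L.

19.8 mmol/L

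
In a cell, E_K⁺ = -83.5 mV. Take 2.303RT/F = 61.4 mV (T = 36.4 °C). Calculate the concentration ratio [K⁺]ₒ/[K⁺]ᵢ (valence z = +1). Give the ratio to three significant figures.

0.0437

log₁₀([out]/[in]) = E·z/(61.4) = -83.5 × 1 / 61.4 = -1.3599
[out]/[in] = 10^(-1.3599) = 0.04366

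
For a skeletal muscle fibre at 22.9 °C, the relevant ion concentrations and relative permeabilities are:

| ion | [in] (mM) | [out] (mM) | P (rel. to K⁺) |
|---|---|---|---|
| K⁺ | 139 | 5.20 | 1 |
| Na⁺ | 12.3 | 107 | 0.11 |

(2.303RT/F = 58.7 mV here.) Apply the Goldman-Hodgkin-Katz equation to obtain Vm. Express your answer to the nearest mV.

Vm = 58.7 · log₁₀[(Σ P·[cation]ₒ + Σ P·[anion]ᵢ) / (Σ P·[cation]ᵢ + Σ P·[anion]ₒ)]
Numerator = 1×5.20 + 0.11×107 = 16.97
Denominator = 1×139 + 0.11×12.3 = 140.4
Vm = 58.7 · log₁₀(0.12091) = 58.7 × (-0.9175) = -53.86 mV

-54 mV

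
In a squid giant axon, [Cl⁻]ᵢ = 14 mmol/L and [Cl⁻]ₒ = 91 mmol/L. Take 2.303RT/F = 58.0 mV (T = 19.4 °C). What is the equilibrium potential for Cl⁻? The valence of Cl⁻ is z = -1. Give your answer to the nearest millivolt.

-47 mV

E = (58.0/z) · log₁₀([Cl⁻]_out/[Cl⁻]_in) with z = -1.
For an anion, dividing by z = -1 reverses the sign.
= (58.0/-1) · log₁₀(91/14) = -58.00 · log₁₀(6.5)
= -58.00 · (0.8129) = -47.15 mV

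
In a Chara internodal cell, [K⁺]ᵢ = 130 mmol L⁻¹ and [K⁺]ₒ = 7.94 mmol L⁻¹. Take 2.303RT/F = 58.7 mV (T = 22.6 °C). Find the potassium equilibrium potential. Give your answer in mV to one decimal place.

-71.3 mV

E = (58.7/z) · log₁₀([K⁺]_out/[K⁺]_in) with z = +1.
= (58.7/1) · log₁₀(7.94/130) = 58.70 · log₁₀(0.06108)
= 58.70 · (-1.2141) = -71.27 mV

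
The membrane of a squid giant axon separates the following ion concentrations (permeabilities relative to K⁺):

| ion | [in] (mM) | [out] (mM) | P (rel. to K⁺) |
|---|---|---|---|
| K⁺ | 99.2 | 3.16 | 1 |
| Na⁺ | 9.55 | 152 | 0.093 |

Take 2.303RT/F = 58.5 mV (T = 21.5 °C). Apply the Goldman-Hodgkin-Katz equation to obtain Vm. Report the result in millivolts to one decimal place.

-44.6 mV

Vm = 58.5 · log₁₀[(Σ P·[cation]ₒ + Σ P·[anion]ᵢ) / (Σ P·[cation]ᵢ + Σ P·[anion]ₒ)]
Numerator = 1×3.16 + 0.093×152 = 17.3
Denominator = 1×99.2 + 0.093×9.55 = 100.1
Vm = 58.5 · log₁₀(0.17281) = 58.5 × (-0.7624) = -44.60 mV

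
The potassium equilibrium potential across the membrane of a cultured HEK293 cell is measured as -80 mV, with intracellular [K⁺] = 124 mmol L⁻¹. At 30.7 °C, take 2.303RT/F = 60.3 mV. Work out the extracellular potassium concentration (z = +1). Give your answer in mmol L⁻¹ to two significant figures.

5.8 mmol L⁻¹

Nernst: E = (60.3/1) · log₁₀([out]/[in]), so log₁₀([out]/[in]) = -80.0 × 1 / 60.3 = -1.3267.
[out]/[in] = 10^(-1.3267) = 0.04713.
[out] = 0.04713 × 124 = 5.844 mmol L⁻¹.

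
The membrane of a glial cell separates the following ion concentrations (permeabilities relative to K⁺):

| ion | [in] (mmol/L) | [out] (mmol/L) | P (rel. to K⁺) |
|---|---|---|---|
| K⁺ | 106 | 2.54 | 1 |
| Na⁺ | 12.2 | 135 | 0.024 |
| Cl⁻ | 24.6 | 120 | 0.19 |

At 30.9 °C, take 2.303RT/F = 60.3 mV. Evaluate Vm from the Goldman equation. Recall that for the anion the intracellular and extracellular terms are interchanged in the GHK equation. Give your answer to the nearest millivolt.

Vm = 60.3 · log₁₀[(Σ P·[cation]ₒ + Σ P·[anion]ᵢ) / (Σ P·[cation]ᵢ + Σ P·[anion]ₒ)]
Numerator = 1×2.54 + 0.024×135 + 0.19×24.6 = 10.45
Denominator = 1×106 + 0.024×12.2 + 0.19×120 = 129.1
Vm = 60.3 · log₁₀(0.080981) = 60.3 × (-1.0916) = -65.82 mV

-66 mV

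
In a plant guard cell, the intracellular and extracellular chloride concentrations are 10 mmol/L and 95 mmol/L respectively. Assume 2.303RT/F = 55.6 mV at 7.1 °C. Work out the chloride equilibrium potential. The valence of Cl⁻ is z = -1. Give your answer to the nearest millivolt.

-54 mV

E = (55.6/z) · log₁₀([Cl⁻]_out/[Cl⁻]_in) with z = -1.
For an anion, dividing by z = -1 reverses the sign.
= (55.6/-1) · log₁₀(95/10) = -55.60 · log₁₀(9.5)
= -55.60 · (0.9777) = -54.36 mV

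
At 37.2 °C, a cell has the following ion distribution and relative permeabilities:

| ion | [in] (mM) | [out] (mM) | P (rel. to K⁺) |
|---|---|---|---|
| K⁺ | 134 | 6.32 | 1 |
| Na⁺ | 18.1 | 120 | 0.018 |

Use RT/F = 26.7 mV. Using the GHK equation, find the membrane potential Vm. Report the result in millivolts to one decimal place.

Vm = 26.7 · ln[(Σ P·[cation]ₒ + Σ P·[anion]ᵢ) / (Σ P·[cation]ᵢ + Σ P·[anion]ₒ)]
Numerator = 1×6.32 + 0.018×120 = 8.48
Denominator = 1×134 + 0.018×18.1 = 134.3
Vm = 26.7 · ln(0.06313) = 26.7 × (-2.7626) = -73.76 mV

-73.8 mV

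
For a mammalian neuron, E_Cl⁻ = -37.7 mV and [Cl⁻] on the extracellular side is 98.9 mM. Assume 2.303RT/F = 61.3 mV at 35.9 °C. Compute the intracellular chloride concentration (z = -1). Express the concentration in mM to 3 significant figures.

24.0 mM

Nernst: E = (61.3/-1) · log₁₀([out]/[in]), so log₁₀([out]/[in]) = -37.7 × -1 / 61.3 = 0.6150.
[out]/[in] = 10^(0.6150) = 4.121.
[in] = 98.9 / 4.121 = 24 mM.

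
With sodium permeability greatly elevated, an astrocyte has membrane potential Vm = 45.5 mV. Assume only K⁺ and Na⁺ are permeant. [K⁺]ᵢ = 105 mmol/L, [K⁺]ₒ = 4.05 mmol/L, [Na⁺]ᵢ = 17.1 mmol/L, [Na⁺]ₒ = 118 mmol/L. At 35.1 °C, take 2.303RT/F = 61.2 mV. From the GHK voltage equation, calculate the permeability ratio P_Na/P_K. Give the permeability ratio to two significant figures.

Let α = P_Na/P_K. GHK: Vm = 61.2·log₁₀[(Kₒ + α·Naₒ)/(Kᵢ + α·Naᵢ)].
10^(Vm/61.2) = 10^(45.5/61.2) = 5.5394
So 5.5394·(Kᵢ + α·Naᵢ) = Kₒ + α·Naₒ → α = (5.5394·105.0 − 4.05) / (118.0 − 5.5394·17.1)
α = (581.6 − 4.05) / (118.0 − 94.72) = 577.6/23.28 = 24.81

25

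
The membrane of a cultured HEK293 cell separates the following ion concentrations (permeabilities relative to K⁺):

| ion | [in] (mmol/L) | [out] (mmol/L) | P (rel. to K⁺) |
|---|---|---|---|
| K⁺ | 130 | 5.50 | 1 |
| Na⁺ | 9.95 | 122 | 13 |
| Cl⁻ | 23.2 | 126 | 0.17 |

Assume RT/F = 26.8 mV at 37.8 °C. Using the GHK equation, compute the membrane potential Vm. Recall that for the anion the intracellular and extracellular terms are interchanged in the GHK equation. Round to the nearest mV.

47 mV

Vm = 26.8 · ln[(Σ P·[cation]ₒ + Σ P·[anion]ᵢ) / (Σ P·[cation]ᵢ + Σ P·[anion]ₒ)]
Numerator = 1×5.50 + 13×122 + 0.17×23.2 = 1595
Denominator = 1×130 + 13×9.95 + 0.17×126 = 280.8
Vm = 26.8 · ln(5.6824) = 26.8 × (1.7374) = 46.56 mV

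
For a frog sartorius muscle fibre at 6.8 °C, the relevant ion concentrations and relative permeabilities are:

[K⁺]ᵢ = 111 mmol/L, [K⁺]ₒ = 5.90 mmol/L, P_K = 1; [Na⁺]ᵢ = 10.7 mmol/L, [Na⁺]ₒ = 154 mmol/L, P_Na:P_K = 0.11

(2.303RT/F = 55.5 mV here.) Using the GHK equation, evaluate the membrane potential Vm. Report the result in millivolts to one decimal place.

-38.4 mV

Vm = 55.5 · log₁₀[(Σ P·[cation]ₒ + Σ P·[anion]ᵢ) / (Σ P·[cation]ᵢ + Σ P·[anion]ₒ)]
Numerator = 1×5.90 + 0.11×154 = 22.84
Denominator = 1×111 + 0.11×10.7 = 112.2
Vm = 55.5 · log₁₀(0.20361) = 55.5 × (-0.6912) = -38.36 mV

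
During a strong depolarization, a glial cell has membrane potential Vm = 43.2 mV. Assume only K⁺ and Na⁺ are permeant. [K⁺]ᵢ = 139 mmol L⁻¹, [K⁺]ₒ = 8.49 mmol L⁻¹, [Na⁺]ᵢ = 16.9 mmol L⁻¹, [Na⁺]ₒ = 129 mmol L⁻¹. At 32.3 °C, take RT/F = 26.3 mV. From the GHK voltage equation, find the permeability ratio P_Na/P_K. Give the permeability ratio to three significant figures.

17.0

Let α = P_Na/P_K. GHK: Vm = 26.3·ln[(Kₒ + α·Naₒ)/(Kᵢ + α·Naᵢ)].
e^(Vm/26.3) = e^(43.2/26.3) = 5.1685
So 5.1685·(Kᵢ + α·Naᵢ) = Kₒ + α·Naₒ → α = (5.1685·139.0 − 8.49) / (129.0 − 5.1685·16.9)
α = (718.4 − 8.49) / (129.0 − 87.35) = 709.9/41.65 = 17.04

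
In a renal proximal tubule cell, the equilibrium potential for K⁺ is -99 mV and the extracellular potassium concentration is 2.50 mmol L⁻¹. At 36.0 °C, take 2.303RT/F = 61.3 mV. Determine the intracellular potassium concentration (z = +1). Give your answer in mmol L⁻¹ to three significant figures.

103 mmol L⁻¹

Nernst: E = (61.3/1) · log₁₀([out]/[in]), so log₁₀([out]/[in]) = -99.0 × 1 / 61.3 = -1.6150.
[out]/[in] = 10^(-1.6150) = 0.02427.
[in] = 2.50 / 0.02427 = 103 mmol L⁻¹.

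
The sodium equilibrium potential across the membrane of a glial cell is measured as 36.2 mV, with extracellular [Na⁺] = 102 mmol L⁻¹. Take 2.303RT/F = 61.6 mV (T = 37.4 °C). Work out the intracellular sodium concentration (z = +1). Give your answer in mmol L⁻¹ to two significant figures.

26 mmol L⁻¹

Nernst: E = (61.6/1) · log₁₀([out]/[in]), so log₁₀([out]/[in]) = 36.2 × 1 / 61.6 = 0.5877.
[out]/[in] = 10^(0.5877) = 3.87.
[in] = 102 / 3.87 = 26.36 mmol L⁻¹.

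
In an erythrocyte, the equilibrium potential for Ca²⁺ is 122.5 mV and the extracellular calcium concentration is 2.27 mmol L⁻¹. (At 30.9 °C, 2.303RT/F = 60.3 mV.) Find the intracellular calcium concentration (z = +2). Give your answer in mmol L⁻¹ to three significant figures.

0.000196 mmol L⁻¹

Nernst: E = (60.3/2) · log₁₀([out]/[in]), so log₁₀([out]/[in]) = 122.5 × 2 / 60.3 = 4.0630.
[out]/[in] = 10^(4.0630) = 1.156e+04.
[in] = 2.27 / 1.156e+04 = 0.0001963 mmol L⁻¹.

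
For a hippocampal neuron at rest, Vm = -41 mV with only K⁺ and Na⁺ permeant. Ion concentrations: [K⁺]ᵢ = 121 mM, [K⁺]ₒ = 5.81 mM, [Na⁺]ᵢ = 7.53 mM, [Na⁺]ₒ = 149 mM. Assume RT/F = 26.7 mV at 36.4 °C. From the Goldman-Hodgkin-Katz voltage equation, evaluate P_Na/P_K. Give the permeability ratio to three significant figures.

Let α = P_Na/P_K. GHK: Vm = 26.7·ln[(Kₒ + α·Naₒ)/(Kᵢ + α·Naᵢ)].
e^(Vm/26.7) = e^(-41.0/26.7) = 0.21533
So 0.21533·(Kᵢ + α·Naᵢ) = Kₒ + α·Naₒ → α = (0.21533·121.0 − 5.81) / (149.0 − 0.21533·7.53)
α = (26.06 − 5.81) / (149.0 − 1.621) = 20.25/147.4 = 0.1374

0.137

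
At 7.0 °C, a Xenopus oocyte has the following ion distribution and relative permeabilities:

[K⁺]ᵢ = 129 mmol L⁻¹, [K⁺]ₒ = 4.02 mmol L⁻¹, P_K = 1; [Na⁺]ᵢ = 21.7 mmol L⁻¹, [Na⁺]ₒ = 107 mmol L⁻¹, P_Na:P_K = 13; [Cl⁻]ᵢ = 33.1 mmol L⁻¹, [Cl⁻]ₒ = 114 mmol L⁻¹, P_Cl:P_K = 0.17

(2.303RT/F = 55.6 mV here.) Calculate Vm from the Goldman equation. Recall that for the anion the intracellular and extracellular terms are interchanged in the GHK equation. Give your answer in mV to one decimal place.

28.5 mV

Vm = 55.6 · log₁₀[(Σ P·[cation]ₒ + Σ P·[anion]ᵢ) / (Σ P·[cation]ᵢ + Σ P·[anion]ₒ)]
Numerator = 1×4.02 + 13×107 + 0.17×33.1 = 1401
Denominator = 1×129 + 13×21.7 + 0.17×114 = 430.5
Vm = 55.6 · log₁₀(3.2537) = 55.6 × (0.5124) = 28.49 mV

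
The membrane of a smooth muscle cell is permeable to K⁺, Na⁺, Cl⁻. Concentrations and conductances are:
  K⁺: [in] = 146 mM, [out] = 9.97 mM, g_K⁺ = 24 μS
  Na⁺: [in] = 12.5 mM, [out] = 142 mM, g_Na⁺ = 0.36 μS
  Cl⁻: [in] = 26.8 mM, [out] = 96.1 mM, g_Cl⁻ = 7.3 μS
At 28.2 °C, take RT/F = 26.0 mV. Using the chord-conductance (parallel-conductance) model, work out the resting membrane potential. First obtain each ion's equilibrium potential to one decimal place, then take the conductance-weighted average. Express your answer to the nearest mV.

-60 mV

E_K⁺ = (26.0/1)·ln(9.97/146) = -69.8 mV
E_Na⁺ = (26.0/1)·ln(142/12.5) = 63.2 mV
E_Cl⁻ = (26.0/-1)·ln(96.1/26.8) = -33.2 mV
Vm = (Σ gᵢEᵢ)/(Σ gᵢ) = (24·-69.8 + 0.36·63.2 + 7.3·-33.2) / (24 + 0.36 + 7.3)
= -1894.81 / 31.66 = -59.85 mV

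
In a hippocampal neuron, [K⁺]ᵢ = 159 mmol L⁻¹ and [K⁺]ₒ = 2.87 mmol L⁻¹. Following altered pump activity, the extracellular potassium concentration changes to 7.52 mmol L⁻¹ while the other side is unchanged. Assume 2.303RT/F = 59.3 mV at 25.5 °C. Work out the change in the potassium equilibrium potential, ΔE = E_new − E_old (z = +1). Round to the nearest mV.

E_old = (59.3/1)·log₁₀(2.87/159) = -103.39 mV
E_new = (59.3/1)·log₁₀(7.52/159) = -78.58 mV
ΔE = -78.58 − (-103.39) = 24.81 mV

25 mV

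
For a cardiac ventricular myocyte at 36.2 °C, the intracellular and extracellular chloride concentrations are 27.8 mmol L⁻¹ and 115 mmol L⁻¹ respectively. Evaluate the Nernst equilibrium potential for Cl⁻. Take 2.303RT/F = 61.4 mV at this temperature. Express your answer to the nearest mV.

E = (61.4/z) · log₁₀([Cl⁻]_out/[Cl⁻]_in) with z = -1.
For an anion, dividing by z = -1 reverses the sign.
= (61.4/-1) · log₁₀(115/27.8) = -61.40 · log₁₀(4.137)
= -61.40 · (0.6167) = -37.86 mV

-38 mV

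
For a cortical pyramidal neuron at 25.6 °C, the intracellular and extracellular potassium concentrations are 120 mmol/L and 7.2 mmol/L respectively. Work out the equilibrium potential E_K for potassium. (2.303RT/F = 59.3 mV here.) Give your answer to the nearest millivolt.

-72 mV

E = (59.3/z) · log₁₀([K⁺]_out/[K⁺]_in) with z = +1.
= (59.3/1) · log₁₀(7.2/120) = 59.30 · log₁₀(0.06)
= 59.30 · (-1.2218) = -72.46 mV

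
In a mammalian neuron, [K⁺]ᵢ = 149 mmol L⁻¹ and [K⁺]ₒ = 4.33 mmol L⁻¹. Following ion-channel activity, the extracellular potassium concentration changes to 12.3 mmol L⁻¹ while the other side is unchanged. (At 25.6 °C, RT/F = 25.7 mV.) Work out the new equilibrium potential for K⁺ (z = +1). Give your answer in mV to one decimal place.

-64.1 mV

After the shift: [K⁺]_out = 12.3, [K⁺]_in = 149 mmol L⁻¹.
E_new = (25.7/1)·ln(12.3/149) = 25.70 · (-2.4943) = -64.10 mV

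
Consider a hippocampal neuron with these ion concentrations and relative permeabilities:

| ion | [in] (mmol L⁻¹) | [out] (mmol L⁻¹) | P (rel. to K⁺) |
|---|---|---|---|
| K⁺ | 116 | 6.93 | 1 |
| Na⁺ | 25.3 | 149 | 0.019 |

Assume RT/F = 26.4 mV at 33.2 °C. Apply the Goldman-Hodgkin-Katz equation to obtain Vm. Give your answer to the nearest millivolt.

-65 mV

Vm = 26.4 · ln[(Σ P·[cation]ₒ + Σ P·[anion]ᵢ) / (Σ P·[cation]ᵢ + Σ P·[anion]ₒ)]
Numerator = 1×6.93 + 0.019×149 = 9.761
Denominator = 1×116 + 0.019×25.3 = 116.5
Vm = 26.4 · ln(0.083799) = 26.4 × (-2.4793) = -65.45 mV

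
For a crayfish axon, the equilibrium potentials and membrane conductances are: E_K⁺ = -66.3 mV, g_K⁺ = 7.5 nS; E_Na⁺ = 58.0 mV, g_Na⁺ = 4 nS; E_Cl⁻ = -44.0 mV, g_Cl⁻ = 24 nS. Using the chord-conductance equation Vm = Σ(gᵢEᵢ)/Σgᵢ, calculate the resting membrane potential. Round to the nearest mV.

Σ gᵢEᵢ = 7.5·(-66.3) + 4·(58.0) + 24·(-44.0) = -1321.25
Σ gᵢ = 7.5 + 4 + 24 = 35.5
Vm = -1321.25 / 35.5 = -37.22 mV

-37 mV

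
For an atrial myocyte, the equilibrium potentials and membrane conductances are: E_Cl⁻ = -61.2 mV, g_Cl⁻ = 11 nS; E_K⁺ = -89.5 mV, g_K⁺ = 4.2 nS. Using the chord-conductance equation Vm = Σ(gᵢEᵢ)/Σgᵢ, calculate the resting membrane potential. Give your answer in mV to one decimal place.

Σ gᵢEᵢ = 11·(-61.2) + 4.2·(-89.5) = -1049.10
Σ gᵢ = 11 + 4.2 = 15.2
Vm = -1049.10 / 15.2 = -69.02 mV

-69.0 mV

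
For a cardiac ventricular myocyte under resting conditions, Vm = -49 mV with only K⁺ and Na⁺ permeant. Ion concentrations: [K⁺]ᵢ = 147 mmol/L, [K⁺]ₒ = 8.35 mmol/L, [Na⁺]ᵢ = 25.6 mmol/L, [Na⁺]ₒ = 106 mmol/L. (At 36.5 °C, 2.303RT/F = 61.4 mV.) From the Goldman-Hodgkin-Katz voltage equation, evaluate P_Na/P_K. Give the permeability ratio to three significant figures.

Let α = P_Na/P_K. GHK: Vm = 61.4·log₁₀[(Kₒ + α·Naₒ)/(Kᵢ + α·Naᵢ)].
10^(Vm/61.4) = 10^(-49.0/61.4) = 0.1592
So 0.1592·(Kᵢ + α·Naᵢ) = Kₒ + α·Naₒ → α = (0.1592·147.0 − 8.35) / (106.0 − 0.1592·25.6)
α = (23.4 − 8.35) / (106.0 − 4.076) = 15.05/101.9 = 0.1477

0.148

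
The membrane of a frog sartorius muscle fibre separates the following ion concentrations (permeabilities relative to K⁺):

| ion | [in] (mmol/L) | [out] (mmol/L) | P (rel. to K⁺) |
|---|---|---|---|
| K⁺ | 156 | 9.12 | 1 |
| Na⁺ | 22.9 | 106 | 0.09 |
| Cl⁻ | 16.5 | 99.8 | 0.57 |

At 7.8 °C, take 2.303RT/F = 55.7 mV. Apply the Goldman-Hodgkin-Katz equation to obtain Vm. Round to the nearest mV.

-49 mV

Vm = 55.7 · log₁₀[(Σ P·[cation]ₒ + Σ P·[anion]ᵢ) / (Σ P·[cation]ᵢ + Σ P·[anion]ₒ)]
Numerator = 1×9.12 + 0.09×106 + 0.57×16.5 = 28.06
Denominator = 1×156 + 0.09×22.9 + 0.57×99.8 = 214.9
Vm = 55.7 · log₁₀(0.13057) = 55.7 × (-0.8842) = -49.25 mV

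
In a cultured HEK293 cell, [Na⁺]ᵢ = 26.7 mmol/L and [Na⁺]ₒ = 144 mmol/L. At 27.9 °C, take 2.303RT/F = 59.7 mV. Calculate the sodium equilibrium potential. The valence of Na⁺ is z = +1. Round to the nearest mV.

E = (59.7/z) · log₁₀([Na⁺]_out/[Na⁺]_in) with z = +1.
= (59.7/1) · log₁₀(144/26.7) = 59.70 · log₁₀(5.393)
= 59.70 · (0.7319) = 43.69 mV

44 mV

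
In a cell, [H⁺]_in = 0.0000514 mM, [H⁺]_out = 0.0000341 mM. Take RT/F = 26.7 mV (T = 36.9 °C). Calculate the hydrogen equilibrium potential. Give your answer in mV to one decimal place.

E = (26.7/z) · ln([H⁺]_out/[H⁺]_in) with z = +1.
= (26.7/1) · ln(0.0000341/0.0000514) = 26.70 · ln(0.6634)
= 26.70 · (-0.4103) = -10.96 mV

-11.0 mV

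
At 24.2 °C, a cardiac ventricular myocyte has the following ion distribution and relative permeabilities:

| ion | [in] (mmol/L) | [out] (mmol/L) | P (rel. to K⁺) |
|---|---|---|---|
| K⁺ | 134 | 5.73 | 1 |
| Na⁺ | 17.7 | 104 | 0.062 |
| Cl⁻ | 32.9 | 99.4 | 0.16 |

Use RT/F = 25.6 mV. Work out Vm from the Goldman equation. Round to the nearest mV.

Vm = 25.6 · ln[(Σ P·[cation]ₒ + Σ P·[anion]ᵢ) / (Σ P·[cation]ᵢ + Σ P·[anion]ₒ)]
Numerator = 1×5.73 + 0.062×104 + 0.16×32.9 = 17.44
Denominator = 1×134 + 0.062×17.7 + 0.16×99.4 = 151
Vm = 25.6 · ln(0.11551) = 25.6 × (-2.1584) = -55.26 mV

-55 mV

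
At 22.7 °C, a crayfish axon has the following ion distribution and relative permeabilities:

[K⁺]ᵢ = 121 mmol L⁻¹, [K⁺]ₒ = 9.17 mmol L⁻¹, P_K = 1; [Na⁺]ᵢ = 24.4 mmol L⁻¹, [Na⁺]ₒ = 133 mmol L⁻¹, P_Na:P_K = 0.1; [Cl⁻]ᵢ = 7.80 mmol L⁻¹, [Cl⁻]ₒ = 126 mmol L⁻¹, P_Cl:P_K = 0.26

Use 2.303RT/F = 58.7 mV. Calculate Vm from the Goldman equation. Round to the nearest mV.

Vm = 58.7 · log₁₀[(Σ P·[cation]ₒ + Σ P·[anion]ᵢ) / (Σ P·[cation]ᵢ + Σ P·[anion]ₒ)]
Numerator = 1×9.17 + 0.1×133 + 0.26×7.80 = 24.5
Denominator = 1×121 + 0.1×24.4 + 0.26×126 = 156.2
Vm = 58.7 · log₁₀(0.15684) = 58.7 × (-0.8046) = -47.23 mV

-47 mV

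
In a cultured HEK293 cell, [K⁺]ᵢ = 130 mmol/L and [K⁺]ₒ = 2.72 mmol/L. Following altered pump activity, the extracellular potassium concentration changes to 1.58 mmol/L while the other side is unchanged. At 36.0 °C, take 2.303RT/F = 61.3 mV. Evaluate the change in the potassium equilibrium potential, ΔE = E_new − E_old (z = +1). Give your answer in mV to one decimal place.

-14.5 mV

E_old = (61.3/1)·log₁₀(2.72/130) = -102.95 mV
E_new = (61.3/1)·log₁₀(1.58/130) = -117.41 mV
ΔE = -117.41 − (-102.95) = -14.46 mV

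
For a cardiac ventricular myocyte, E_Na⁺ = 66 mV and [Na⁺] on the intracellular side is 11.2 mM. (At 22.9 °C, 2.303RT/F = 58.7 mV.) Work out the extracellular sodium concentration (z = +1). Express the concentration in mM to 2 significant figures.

150 mM

Nernst: E = (58.7/1) · log₁₀([out]/[in]), so log₁₀([out]/[in]) = 66.0 × 1 / 58.7 = 1.1244.
[out]/[in] = 10^(1.1244) = 13.32.
[out] = 13.32 × 11.2 = 149.1 mM.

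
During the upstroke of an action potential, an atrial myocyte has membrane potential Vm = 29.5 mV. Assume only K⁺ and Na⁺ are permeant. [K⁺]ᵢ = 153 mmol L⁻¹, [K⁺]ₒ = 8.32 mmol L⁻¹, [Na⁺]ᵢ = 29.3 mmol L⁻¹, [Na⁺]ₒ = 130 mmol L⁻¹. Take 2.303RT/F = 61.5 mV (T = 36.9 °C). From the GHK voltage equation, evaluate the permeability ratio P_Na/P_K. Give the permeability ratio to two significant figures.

11

Let α = P_Na/P_K. GHK: Vm = 61.5·log₁₀[(Kₒ + α·Naₒ)/(Kᵢ + α·Naᵢ)].
10^(Vm/61.5) = 10^(29.5/61.5) = 3.0177
So 3.0177·(Kᵢ + α·Naᵢ) = Kₒ + α·Naₒ → α = (3.0177·153.0 − 8.32) / (130.0 − 3.0177·29.3)
α = (461.7 − 8.32) / (130.0 − 88.42) = 453.4/41.58 = 10.9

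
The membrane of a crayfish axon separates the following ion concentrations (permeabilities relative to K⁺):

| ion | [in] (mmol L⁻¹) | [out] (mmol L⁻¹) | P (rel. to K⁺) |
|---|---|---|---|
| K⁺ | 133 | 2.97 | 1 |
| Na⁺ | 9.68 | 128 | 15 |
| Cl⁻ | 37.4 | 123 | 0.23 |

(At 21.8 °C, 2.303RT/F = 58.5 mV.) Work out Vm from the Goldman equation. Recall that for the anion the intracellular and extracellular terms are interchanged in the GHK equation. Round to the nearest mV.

Vm = 58.5 · log₁₀[(Σ P·[cation]ₒ + Σ P·[anion]ᵢ) / (Σ P·[cation]ᵢ + Σ P·[anion]ₒ)]
Numerator = 1×2.97 + 15×128 + 0.23×37.4 = 1932
Denominator = 1×133 + 15×9.68 + 0.23×123 = 306.5
Vm = 58.5 · log₁₀(6.3022) = 58.5 × (0.7995) = 46.77 mV

47 mV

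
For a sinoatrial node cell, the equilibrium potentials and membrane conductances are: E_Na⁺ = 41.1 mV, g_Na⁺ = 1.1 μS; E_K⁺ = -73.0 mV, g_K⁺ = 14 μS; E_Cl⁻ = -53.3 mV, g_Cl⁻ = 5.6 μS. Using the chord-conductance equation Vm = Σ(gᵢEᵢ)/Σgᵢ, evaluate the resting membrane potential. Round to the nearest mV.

-62 mV

Σ gᵢEᵢ = 1.1·(41.1) + 14·(-73.0) + 5.6·(-53.3) = -1275.27
Σ gᵢ = 1.1 + 14 + 5.6 = 20.7
Vm = -1275.27 / 20.7 = -61.61 mV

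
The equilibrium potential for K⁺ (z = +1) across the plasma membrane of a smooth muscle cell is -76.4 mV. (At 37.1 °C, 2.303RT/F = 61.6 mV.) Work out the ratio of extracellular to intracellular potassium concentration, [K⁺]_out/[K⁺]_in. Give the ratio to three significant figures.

log₁₀([out]/[in]) = E·z/(61.6) = -76.4 × 1 / 61.6 = -1.2403
[out]/[in] = 10^(-1.2403) = 0.05751

0.0575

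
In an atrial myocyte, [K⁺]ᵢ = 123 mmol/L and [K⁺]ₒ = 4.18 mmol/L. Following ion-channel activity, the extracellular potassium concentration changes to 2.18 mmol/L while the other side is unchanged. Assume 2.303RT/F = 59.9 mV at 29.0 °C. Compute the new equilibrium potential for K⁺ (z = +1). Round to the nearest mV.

After the shift: [K⁺]_out = 2.18, [K⁺]_in = 123 mmol/L.
E_new = (59.9/1)·log₁₀(2.18/123) = 59.90 · (-1.7514) = -104.91 mV

-105 mV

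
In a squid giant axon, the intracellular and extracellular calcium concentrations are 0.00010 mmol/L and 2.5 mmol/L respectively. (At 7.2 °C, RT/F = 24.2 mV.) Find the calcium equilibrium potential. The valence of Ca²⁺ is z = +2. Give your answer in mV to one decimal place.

E = (24.2/z) · ln([Ca²⁺]_out/[Ca²⁺]_in) with z = +2.
= (24.2/2) · ln(2.5/0.00010) = 12.10 · ln(2.5e+04)
= 12.10 · (10.1266) = 122.53 mV

122.5 mV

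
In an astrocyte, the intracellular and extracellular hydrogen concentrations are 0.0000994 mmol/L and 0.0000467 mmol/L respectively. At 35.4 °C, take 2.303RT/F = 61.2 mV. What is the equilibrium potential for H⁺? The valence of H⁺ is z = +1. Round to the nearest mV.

E = (61.2/z) · log₁₀([H⁺]_out/[H⁺]_in) with z = +1.
= (61.2/1) · log₁₀(0.0000467/0.0000994) = 61.20 · log₁₀(0.4698)
= 61.20 · (-0.3281) = -20.08 mV

-20 mV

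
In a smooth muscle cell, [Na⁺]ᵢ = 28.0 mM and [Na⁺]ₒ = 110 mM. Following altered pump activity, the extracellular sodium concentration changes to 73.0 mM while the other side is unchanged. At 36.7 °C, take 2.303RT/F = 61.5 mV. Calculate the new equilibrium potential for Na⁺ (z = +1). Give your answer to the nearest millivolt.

26 mV

After the shift: [Na⁺]_out = 73.0, [Na⁺]_in = 28.0 mM.
E_new = (61.5/1)·log₁₀(73.0/28.0) = 61.50 · (0.4162) = 25.59 mV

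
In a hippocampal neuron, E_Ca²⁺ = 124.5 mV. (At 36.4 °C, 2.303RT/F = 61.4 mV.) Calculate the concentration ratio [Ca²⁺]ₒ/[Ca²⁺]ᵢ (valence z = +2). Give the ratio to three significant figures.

log₁₀([out]/[in]) = E·z/(61.4) = 124.5 × 2 / 61.4 = 4.0554
[out]/[in] = 10^(4.0554) = 1.136e+04

11400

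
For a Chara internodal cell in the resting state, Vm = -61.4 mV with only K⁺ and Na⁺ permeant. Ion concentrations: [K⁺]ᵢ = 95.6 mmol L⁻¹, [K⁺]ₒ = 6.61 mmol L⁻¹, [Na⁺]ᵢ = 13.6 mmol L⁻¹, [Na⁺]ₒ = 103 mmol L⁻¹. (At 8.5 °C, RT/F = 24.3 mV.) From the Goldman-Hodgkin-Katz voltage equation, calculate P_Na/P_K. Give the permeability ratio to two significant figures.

0.010

Let α = P_Na/P_K. GHK: Vm = 24.3·ln[(Kₒ + α·Naₒ)/(Kᵢ + α·Naᵢ)].
e^(Vm/24.3) = e^(-61.4/24.3) = 0.079918
So 0.079918·(Kᵢ + α·Naᵢ) = Kₒ + α·Naₒ → α = (0.079918·95.6 − 6.61) / (103.0 − 0.079918·13.6)
α = (7.64 − 6.61) / (103.0 − 1.087) = 1.03/101.9 = 0.01011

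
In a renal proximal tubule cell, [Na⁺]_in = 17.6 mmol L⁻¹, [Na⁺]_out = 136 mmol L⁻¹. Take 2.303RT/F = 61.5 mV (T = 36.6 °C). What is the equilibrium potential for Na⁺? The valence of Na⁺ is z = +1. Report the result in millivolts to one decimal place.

54.6 mV

E = (61.5/z) · log₁₀([Na⁺]_out/[Na⁺]_in) with z = +1.
= (61.5/1) · log₁₀(136/17.6) = 61.50 · log₁₀(7.727)
= 61.50 · (0.8880) = 54.61 mV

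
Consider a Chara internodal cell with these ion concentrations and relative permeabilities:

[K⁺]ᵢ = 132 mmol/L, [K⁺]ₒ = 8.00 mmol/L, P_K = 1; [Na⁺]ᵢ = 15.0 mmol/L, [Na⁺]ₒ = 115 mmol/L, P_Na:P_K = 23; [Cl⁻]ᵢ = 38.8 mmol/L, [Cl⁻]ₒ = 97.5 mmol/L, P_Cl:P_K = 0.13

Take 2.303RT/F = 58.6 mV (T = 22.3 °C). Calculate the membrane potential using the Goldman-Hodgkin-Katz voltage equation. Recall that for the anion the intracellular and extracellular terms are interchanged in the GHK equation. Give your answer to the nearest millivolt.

43 mV

Vm = 58.6 · log₁₀[(Σ P·[cation]ₒ + Σ P·[anion]ᵢ) / (Σ P·[cation]ᵢ + Σ P·[anion]ₒ)]
Numerator = 1×8.00 + 23×115 + 0.13×38.8 = 2658
Denominator = 1×132 + 23×15.0 + 0.13×97.5 = 489.7
Vm = 58.6 · log₁₀(5.4282) = 58.6 × (0.7347) = 43.05 mV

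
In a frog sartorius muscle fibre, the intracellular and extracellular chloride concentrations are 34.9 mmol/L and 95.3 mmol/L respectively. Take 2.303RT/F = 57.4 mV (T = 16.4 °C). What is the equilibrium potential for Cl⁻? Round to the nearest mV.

E = (57.4/z) · log₁₀([Cl⁻]_out/[Cl⁻]_in) with z = -1.
For an anion, dividing by z = -1 reverses the sign.
= (57.4/-1) · log₁₀(95.3/34.9) = -57.40 · log₁₀(2.731)
= -57.40 · (0.4363) = -25.04 mV

-25 mV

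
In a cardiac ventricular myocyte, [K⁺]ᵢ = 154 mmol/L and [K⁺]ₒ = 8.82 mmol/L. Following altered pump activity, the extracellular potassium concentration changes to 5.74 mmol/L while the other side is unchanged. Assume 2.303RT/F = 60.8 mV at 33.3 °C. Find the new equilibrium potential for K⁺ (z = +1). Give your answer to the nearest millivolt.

-87 mV

After the shift: [K⁺]_out = 5.74, [K⁺]_in = 154 mmol/L.
E_new = (60.8/1)·log₁₀(5.74/154) = 60.80 · (-1.4286) = -86.86 mV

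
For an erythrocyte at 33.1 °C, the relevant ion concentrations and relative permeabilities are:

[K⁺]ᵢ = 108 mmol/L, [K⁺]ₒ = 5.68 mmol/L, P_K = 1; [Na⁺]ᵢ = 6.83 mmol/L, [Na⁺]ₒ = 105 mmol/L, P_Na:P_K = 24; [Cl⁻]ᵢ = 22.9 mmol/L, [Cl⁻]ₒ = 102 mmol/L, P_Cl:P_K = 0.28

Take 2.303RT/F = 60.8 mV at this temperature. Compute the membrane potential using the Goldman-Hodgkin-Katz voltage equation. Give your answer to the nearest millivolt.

Vm = 60.8 · log₁₀[(Σ P·[cation]ₒ + Σ P·[anion]ᵢ) / (Σ P·[cation]ᵢ + Σ P·[anion]ₒ)]
Numerator = 1×5.68 + 24×105 + 0.28×22.9 = 2532
Denominator = 1×108 + 24×6.83 + 0.28×102 = 300.5
Vm = 60.8 · log₁₀(8.4268) = 60.8 × (0.9257) = 56.28 mV

56 mV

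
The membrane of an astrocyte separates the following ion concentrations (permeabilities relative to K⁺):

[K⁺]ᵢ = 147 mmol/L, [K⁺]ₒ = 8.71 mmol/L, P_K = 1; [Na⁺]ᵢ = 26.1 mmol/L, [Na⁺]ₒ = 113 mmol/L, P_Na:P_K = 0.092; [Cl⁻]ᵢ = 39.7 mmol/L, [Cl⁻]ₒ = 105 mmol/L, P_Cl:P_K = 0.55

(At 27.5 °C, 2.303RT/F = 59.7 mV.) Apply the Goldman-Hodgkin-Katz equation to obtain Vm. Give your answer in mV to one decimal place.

-42.0 mV

Vm = 59.7 · log₁₀[(Σ P·[cation]ₒ + Σ P·[anion]ᵢ) / (Σ P·[cation]ᵢ + Σ P·[anion]ₒ)]
Numerator = 1×8.71 + 0.092×113 + 0.55×39.7 = 40.94
Denominator = 1×147 + 0.092×26.1 + 0.55×105 = 207.2
Vm = 59.7 · log₁₀(0.19764) = 59.7 × (-0.7041) = -42.04 mV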